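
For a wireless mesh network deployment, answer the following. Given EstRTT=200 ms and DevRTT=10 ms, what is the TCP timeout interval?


Given: EstRTT = 200 ms, DevRTT = 10 ms
Timeout = EstRTT + 4 * DevRTT
4 * DevRTT = 4 * 10 = 40
Timeout = 200 + 40 = 240 ms

240


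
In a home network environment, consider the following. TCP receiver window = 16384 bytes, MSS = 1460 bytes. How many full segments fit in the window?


Given: RWND = 16384 bytes, MSS = 1460 bytes
Full segments = floor(RWND / MSS)
Full segments = floor(16384 / 1460)
Full segments = floor(11.2219) = 11

11


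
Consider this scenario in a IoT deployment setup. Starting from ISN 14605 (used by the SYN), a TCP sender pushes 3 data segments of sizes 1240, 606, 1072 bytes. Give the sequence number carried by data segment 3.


The SYN occupies sequence number ISN = 14605, so the first data byte is ISN + 1 = 14606.
SEQ of data segment i = (ISN + 1) + sum of payload sizes of segments 1..i-1.
Segment 1: SEQ = 14606, payload = 1240 bytes
Segment 2: SEQ = 15846, payload = 606 bytes
Segment 3: SEQ = 16452, payload = 1072 bytes
SEQ of segment 3 = 14606 + 1240 + 606 = 16452

16452


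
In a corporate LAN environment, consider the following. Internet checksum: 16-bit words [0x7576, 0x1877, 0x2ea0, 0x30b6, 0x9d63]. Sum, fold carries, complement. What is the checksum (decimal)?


Given words: [0x7576, 0x1877, 0x2ea0, 0x30b6, 0x9d63]
Step 1: Sum all words
Raw sum = 30070 + 6263 + 11936 + 12470 + 40291 = 101030
Step 2: Fold carry: (35494 + 1) = 35495
One's complement = ~35495 & 0xFFFF = 30040

30040


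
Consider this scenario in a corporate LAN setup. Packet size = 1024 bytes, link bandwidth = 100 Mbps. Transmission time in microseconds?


Given: packet = 1024 bytes, bandwidth = 100 Mbps
Packet in bits = 1024 * 8 = 8192 bits
Bandwidth = 100 * 10^6 = 100000000 bps
Time = 8192 / 100000000 seconds
Time in us = 8192 * 10^6 / 100000000 = 81.92

81.92


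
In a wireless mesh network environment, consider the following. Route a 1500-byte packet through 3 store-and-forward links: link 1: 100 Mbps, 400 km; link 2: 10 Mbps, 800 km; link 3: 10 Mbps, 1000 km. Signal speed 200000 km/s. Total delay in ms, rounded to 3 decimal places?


Packet = 1500 bytes = 12000 bits. Store-and-forward: sum (t_trans + t_prop) per link.
Link 1: t_trans = 12000/(100*10^6) s = 0.1200 ms; t_prop = 400/200000 s = 2.0000 ms; subtotal = 2.1200 ms
Link 2: t_trans = 12000/(10*10^6) s = 1.2000 ms; t_prop = 800/200000 s = 4.0000 ms; subtotal = 5.2000 ms
Link 3: t_trans = 12000/(10*10^6) s = 1.2000 ms; t_prop = 1000/200000 s = 5.0000 ms; subtotal = 6.2000 ms
End-to-end = 2.1200 + 5.2000 + 6.2000 = 13.5200 ms -> 13.520 ms (3 dp)

13.520


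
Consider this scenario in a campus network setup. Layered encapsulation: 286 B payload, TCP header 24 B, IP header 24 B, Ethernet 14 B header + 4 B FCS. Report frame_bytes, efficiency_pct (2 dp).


TCP segment = 286 + 24 = 310 B
IP packet = 310 + 24 = 334 B
Ethernet frame = 334 + 14 + 4 = 352 B
Efficiency = app / frame = 286 / 352 = 0.812500 = 81.2500% -> 81.25% (2 dp)

352, 81.25


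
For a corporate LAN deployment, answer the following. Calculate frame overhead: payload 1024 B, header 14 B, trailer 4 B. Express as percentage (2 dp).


Given: payload = 1024 B, header = 14 B, trailer = 4 B
Overhead bytes = header + trailer = 14 + 4 = 18
Total frame = payload + overhead = 1024 + 18 = 1042
Overhead % = 18 / 1042 * 100 = 1.7274% -> 1.73% (2 dp)

1.73


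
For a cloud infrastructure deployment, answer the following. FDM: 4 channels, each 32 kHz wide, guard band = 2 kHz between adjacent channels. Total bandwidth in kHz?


Given: 4 channels, 32 kHz each, guard = 2 kHz
Channel bandwidth = 4 * 32 = 128 kHz
Guard bands = 3 gaps * 2 kHz = 6 kHz
Total = 128 + 6 = 134 kHz

134


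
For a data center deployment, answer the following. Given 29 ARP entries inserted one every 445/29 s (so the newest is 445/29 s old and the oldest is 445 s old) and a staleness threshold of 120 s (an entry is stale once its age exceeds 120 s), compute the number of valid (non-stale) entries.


Ages are k * 445/29 s for k = 1..29 (spacing = 15.3448 s).
Entry k is valid iff k * 445/29 <= 120 iff k <= 29 * 120 / 445 = 7.8202
n_valid = floor(7.8202) = 7
(n_stale = 29 - 7 = 22)

7


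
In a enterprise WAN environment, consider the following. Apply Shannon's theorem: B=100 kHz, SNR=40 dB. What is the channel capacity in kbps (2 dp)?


Given: B = 100 kHz, SNR = 40 dB
SNR linear = 10^(40/10) = 10000
1 + SNR = 10001
log2(10001) = 13.2878566418
C = 100 * 1000 * 13.2878566418 = 1328785.6642 bps
C = 1328.785664 kbps -> 1328.79 kbps (2 dp)

1328.79


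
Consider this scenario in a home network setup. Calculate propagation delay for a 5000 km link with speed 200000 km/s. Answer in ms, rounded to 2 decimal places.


Given: distance = 5000 km, speed = 200000 km/s
Delay = distance / speed = 5000 / 200000 seconds
Delay in ms = 5000 * 1000 / 200000
Delay = 25.0000 ms
Rounded to 2 dp = 25.00 ms

25.00


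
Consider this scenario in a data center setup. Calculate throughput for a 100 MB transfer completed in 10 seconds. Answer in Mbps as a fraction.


Given: file = 100 MB, time = 10 s
File in Mb = 100 * 8 = 800 Mb
Throughput = 800 / 10 Mbps
Throughput = 80 Mbps

80


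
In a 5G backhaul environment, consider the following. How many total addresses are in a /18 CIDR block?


Given: CIDR prefix /18
Host bits = 32 - 18 = 14
Total addresses = 2^14 = 16384

16384


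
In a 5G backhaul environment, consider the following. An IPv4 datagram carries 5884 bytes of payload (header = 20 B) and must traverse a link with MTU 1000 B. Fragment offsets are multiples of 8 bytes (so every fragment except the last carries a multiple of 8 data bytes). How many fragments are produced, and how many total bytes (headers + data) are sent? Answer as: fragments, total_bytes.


Max data per non-final fragment = floor((MTU - header)/8)*8 = floor((1000 - 20)/8)*8 = floor(980/8)*8 = 976 B
Final fragment needs no 8-byte alignment: it can carry up to MTU - header = 980 B
Non-final fragments needed = ceil((payload - 980) / 976) = ceil(4904/976) = ceil(5.0246) = 6
Number of fragments = 6 + 1 = 7
Fragment sizes (data): 6 * 976 B + 28 B (last, 28 <= 980 OK)
Total bytes sent = payload + n_frags * header = 5884 + 7*20 = 5884 + 140 = 6024 B

7, 6024


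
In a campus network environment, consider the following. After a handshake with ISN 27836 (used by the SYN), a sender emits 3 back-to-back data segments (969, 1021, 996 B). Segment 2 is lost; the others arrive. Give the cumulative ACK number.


SYN uses sequence number 27836; first data byte = ISN + 1 = 27837.
Segment 1: SEQ = 27837, len = 969 B, covers [27837, 28805]
Segment 2: SEQ = 28806, len = 1021 B, covers [28806, 29826] [LOST]
Segment 3: SEQ = 29827, len = 996 B, covers [29827, 30822]
In-order data received: bytes [27837, 28805] (segments 1..1).
Segment 2 missing -> gap begins at byte 28806; later segments buffered out of order.
Cumulative ACK = next expected in-order byte = 27837 + 969 = 28806

28806


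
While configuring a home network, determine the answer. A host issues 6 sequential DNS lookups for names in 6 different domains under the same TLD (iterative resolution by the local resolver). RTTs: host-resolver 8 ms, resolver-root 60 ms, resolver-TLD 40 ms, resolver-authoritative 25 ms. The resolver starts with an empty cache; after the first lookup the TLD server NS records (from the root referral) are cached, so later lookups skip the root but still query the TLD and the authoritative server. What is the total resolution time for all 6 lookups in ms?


Lookup 1 (cold cache): local + root + TLD + auth = 8 + 60 + 40 + 25 = 133 ms
Lookups 2..6 (TLD NS cached -> skip root; new domain -> still ask TLD and auth): local + TLD + auth = 8 + 40 + 25 = 73 ms each
Remaining 5 lookups: 5 * 73 = 365 ms
Total = 133 + 365 = 498 ms

498


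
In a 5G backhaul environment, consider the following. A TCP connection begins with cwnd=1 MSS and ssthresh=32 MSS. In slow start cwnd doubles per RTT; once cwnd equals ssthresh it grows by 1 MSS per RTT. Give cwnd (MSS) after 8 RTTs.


RTT 0: cwnd = 1 MSS (initial)
RTT 1: cwnd = 2 MSS (slow start, doubled)
RTT 2: cwnd = 4 MSS (slow start, doubled)
RTT 3: cwnd = 8 MSS (slow start, doubled)
RTT 4: cwnd = 16 MSS (slow start, doubled)
RTT 5: cwnd = 32 MSS (slow start, doubled)
RTT 6: cwnd = 33 MSS (congestion avoidance, +1)
RTT 7: cwnd = 34 MSS (congestion avoidance, +1)
RTT 8: cwnd = 35 MSS (congestion avoidance, +1)

35


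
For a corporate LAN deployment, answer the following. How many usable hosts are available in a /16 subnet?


Given: subnet mask /16
Host bits = 32 - 16 = 16
Total addresses = 2^16 = 65536
Usable hosts = 65536 - 2 (network + broadcast) = 65534

65534


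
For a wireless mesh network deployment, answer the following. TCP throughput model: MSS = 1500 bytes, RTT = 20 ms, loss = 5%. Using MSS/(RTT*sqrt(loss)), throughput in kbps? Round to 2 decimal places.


Given: MSS = 1500 bytes, RTT = 20 ms, loss = 5%
RTT in seconds = 20 / 1000 = 0.02
Loss rate = 5% = 0.05
sqrt(loss) = sqrt(0.05) = 0.223606797750
Throughput (bytes/s) = 1500 / (0.02 * 0.223606797750) = 335410.1966
Throughput (kbps) = 335410.1966 * 8 / 1000 = 2683.281573 -> 2683.28 kbps (2 dp)

2683.28


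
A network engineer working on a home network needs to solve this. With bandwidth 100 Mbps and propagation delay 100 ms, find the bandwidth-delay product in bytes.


Given: bandwidth = 100 Mbps, delay = 100 ms
BDP in bits = 100 * 10^6 * 100 / 1000
BDP in bits = 10000000
BDP in bytes = 10000000 / 8 = 1250000

1250000


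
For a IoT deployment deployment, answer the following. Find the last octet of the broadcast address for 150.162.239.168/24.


Given: IP = 150.162.239.168, prefix = /24
Host bits = 32 - 24 = 8
Network last octet = 168 AND mask = 0
Host part size = 2^8 - 1 = 255
Broadcast last octet = 0 OR 255 = 255

255


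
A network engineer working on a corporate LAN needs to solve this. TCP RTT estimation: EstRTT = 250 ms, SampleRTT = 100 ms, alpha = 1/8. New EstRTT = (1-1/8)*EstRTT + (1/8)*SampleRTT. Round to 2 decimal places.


Given: EstRTT = 250 ms, SampleRTT = 100 ms, alpha = 1/8
New EstRTT = (1 - alpha) * EstRTT + alpha * SampleRTT
(7/8) * 250 = 218.75
(1/8) * 100 = 12.5
New EstRTT = 218.75 + 12.5 = 231.25 ms -> 231.25 ms (2 dp)

231.25


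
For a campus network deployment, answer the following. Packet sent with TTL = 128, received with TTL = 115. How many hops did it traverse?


Given: initial TTL = 128, received TTL = 115
Hops = initial TTL - received TTL
Hops = 128 - 115 = 13

13


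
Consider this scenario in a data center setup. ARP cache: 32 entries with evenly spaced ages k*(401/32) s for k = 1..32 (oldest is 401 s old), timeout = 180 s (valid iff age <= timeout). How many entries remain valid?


Ages are k * 401/32 s for k = 1..32 (spacing = 12.5312 s).
Entry k is valid iff k * 401/32 <= 180 iff k <= 32 * 180 / 401 = 14.3641
n_valid = floor(14.3641) = 14
(n_stale = 32 - 14 = 18)

14


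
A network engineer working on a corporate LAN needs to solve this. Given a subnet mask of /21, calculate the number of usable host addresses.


Given: subnet mask /21
Host bits = 32 - 21 = 11
Total addresses = 2^11 = 2048
Usable hosts = 2048 - 2 (network + broadcast) = 2046

2046


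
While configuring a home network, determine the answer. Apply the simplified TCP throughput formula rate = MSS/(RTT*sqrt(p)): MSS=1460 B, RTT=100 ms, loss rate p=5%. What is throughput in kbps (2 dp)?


Given: MSS = 1460 bytes, RTT = 100 ms, loss = 5%
RTT in seconds = 100 / 1000 = 0.1
Loss rate = 5% = 0.05
sqrt(loss) = sqrt(0.05) = 0.223606797750
Throughput (bytes/s) = 1460 / (0.1 * 0.223606797750) = 65293.1849
Throughput (kbps) = 65293.1849 * 8 / 1000 = 522.345480 -> 522.35 kbps (2 dp)

522.35


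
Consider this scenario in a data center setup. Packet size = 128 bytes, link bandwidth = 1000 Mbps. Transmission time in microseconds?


Given: packet = 128 bytes, bandwidth = 1000 Mbps
Packet in bits = 128 * 8 = 1024 bits
Bandwidth = 1000 * 10^6 = 1000000000 bps
Time = 1024 / 1000000000 seconds
Time in us = 1024 * 10^6 / 1000000000 = 1.024

1.024


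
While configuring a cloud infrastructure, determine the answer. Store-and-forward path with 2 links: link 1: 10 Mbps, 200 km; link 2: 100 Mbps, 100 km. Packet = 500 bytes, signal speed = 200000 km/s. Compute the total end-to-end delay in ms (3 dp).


Packet = 500 bytes = 4000 bits. Store-and-forward: sum (t_trans + t_prop) per link.
Link 1: t_trans = 4000/(10*10^6) s = 0.4000 ms; t_prop = 200/200000 s = 1.0000 ms; subtotal = 1.4000 ms
Link 2: t_trans = 4000/(100*10^6) s = 0.0400 ms; t_prop = 100/200000 s = 0.5000 ms; subtotal = 0.5400 ms
End-to-end = 1.4000 + 0.5400 = 1.9400 ms -> 1.940 ms (3 dp)

1.940


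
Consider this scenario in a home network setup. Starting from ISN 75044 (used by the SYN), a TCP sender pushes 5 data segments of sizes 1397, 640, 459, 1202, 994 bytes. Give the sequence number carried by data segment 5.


The SYN occupies sequence number ISN = 75044, so the first data byte is ISN + 1 = 75045.
SEQ of data segment i = (ISN + 1) + sum of payload sizes of segments 1..i-1.
Segment 1: SEQ = 75045, payload = 1397 bytes
Segment 2: SEQ = 76442, payload = 640 bytes
Segment 3: SEQ = 77082, payload = 459 bytes
Segment 4: SEQ = 77541, payload = 1202 bytes
Segment 5: SEQ = 78743, payload = 994 bytes
SEQ of segment 5 = 75045 + 1397 + 640 + 459 + 1202 = 78743

78743


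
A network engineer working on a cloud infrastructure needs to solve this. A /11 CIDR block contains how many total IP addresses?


Given: CIDR prefix /11
Host bits = 32 - 11 = 21
Total addresses = 2^21 = 2097152

2097152


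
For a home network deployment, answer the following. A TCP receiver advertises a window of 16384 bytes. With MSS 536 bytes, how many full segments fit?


Given: RWND = 16384 bytes, MSS = 536 bytes
Full segments = floor(RWND / MSS)
Full segments = floor(16384 / 536)
Full segments = floor(30.5672) = 30

30


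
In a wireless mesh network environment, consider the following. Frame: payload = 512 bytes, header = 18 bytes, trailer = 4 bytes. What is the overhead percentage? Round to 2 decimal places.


Given: payload = 512 B, header = 18 B, trailer = 4 B
Overhead bytes = header + trailer = 18 + 4 = 22
Total frame = payload + overhead = 512 + 22 = 534
Overhead % = 22 / 534 * 100 = 4.1199% -> 4.12% (2 dp)

4.12


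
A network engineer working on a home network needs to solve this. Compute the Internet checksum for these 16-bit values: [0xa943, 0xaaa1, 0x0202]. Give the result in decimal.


Given words: [0xa943, 0xaaa1, 0x0202]
Step 1: Sum all words
Raw sum = 43331 + 43681 + 514 = 87526
Step 2: Fold carry: (21990 + 1) = 21991
One's complement = ~21991 & 0xFFFF = 43544

43544


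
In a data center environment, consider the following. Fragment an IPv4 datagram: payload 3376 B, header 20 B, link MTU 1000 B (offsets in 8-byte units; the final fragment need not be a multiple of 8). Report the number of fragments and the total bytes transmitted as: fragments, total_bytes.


Max data per non-final fragment = floor((MTU - header)/8)*8 = floor((1000 - 20)/8)*8 = floor(980/8)*8 = 976 B
Final fragment needs no 8-byte alignment: it can carry up to MTU - header = 980 B
Non-final fragments needed = ceil((payload - 980) / 976) = ceil(2396/976) = ceil(2.4549) = 3
Number of fragments = 3 + 1 = 4
Fragment sizes (data): 3 * 976 B + 448 B (last, 448 <= 980 OK)
Total bytes sent = payload + n_frags * header = 3376 + 4*20 = 3376 + 80 = 3456 B

4, 3456


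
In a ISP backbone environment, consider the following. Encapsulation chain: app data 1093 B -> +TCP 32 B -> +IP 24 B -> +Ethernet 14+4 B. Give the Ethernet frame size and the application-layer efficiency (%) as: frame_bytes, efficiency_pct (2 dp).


TCP segment = 1093 + 32 = 1125 B
IP packet = 1125 + 24 = 1149 B
Ethernet frame = 1149 + 14 + 4 = 1167 B
Efficiency = app / frame = 1093 / 1167 = 0.936590 = 93.6590% -> 93.66% (2 dp)

1167, 93.66


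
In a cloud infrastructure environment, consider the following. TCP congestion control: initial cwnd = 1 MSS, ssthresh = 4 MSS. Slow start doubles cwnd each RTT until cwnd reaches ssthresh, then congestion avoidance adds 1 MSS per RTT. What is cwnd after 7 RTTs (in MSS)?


RTT 0: cwnd = 1 MSS (initial)
RTT 1: cwnd = 2 MSS (slow start, doubled)
RTT 2: cwnd = 4 MSS (slow start, doubled)
RTT 3: cwnd = 5 MSS (congestion avoidance, +1)
RTT 4: cwnd = 6 MSS (congestion avoidance, +1)
RTT 5: cwnd = 7 MSS (congestion avoidance, +1)
RTT 6: cwnd = 8 MSS (congestion avoidance, +1)
RTT 7: cwnd = 9 MSS (congestion avoidance, +1)

9


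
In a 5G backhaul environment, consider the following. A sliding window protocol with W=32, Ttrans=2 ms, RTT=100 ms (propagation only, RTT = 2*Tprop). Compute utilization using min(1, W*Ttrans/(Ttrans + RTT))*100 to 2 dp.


Given: W = 32, Ttrans = 2 ms, RTT = 100 ms (= 2 * Tprop, Tprop = 50 ms)
Cycle time = Ttrans + RTT = 2 + 100 = 102 ms (first packet sent until its ACK returns)
W * Ttrans = 32 * 2 = 64 ms of sending per cycle
W * Ttrans / (Ttrans + RTT) = 64 / 102 = 0.627451
U = min(1, 0.627451) = 0.627451
U% = 62.75%

62.75


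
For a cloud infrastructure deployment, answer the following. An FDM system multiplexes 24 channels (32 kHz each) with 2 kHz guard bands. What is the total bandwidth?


Given: 24 channels, 32 kHz each, guard = 2 kHz
Channel bandwidth = 24 * 32 = 768 kHz
Guard bands = 23 gaps * 2 kHz = 46 kHz
Total = 768 + 46 = 814 kHz

814


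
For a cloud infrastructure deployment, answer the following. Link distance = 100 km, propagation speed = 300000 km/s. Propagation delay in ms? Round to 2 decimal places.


Given: distance = 100 km, speed = 300000 km/s
Delay = distance / speed = 100 / 300000 seconds
Delay in ms = 100 * 1000 / 300000
Delay = 0.3333 ms
Rounded to 2 dp = 0.33 ms

0.33


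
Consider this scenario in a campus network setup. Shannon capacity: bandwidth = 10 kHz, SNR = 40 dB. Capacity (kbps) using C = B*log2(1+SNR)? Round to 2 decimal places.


Given: B = 10 kHz, SNR = 40 dB
SNR linear = 10^(40/10) = 10000
1 + SNR = 10001
log2(10001) = 13.2878566418
C = 10 * 1000 * 13.2878566418 = 132878.5664 bps
C = 132.878566 kbps -> 132.88 kbps (2 dp)

132.88


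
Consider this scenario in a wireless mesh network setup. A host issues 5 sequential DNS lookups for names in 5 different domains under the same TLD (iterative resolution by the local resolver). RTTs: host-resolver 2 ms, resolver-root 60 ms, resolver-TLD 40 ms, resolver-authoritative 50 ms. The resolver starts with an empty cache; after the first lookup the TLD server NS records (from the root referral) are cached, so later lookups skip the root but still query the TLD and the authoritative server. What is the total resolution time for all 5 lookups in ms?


Lookup 1 (cold cache): local + root + TLD + auth = 2 + 60 + 40 + 50 = 152 ms
Lookups 2..5 (TLD NS cached -> skip root; new domain -> still ask TLD and auth): local + TLD + auth = 2 + 40 + 50 = 92 ms each
Remaining 4 lookups: 4 * 92 = 368 ms
Total = 152 + 368 = 520 ms

520


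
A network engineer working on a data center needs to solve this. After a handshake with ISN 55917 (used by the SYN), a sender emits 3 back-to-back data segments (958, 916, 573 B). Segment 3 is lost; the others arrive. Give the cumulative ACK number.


SYN uses sequence number 55917; first data byte = ISN + 1 = 55918.
Segment 1: SEQ = 55918, len = 958 B, covers [55918, 56875]
Segment 2: SEQ = 56876, len = 916 B, covers [56876, 57791]
Segment 3: SEQ = 57792, len = 573 B, covers [57792, 58364] [LOST]
In-order data received: bytes [55918, 57791] (segments 1..2).
Segment 3 missing -> gap begins at byte 57792.
Cumulative ACK = next expected in-order byte = 55918 + 958 + 916 = 57792

57792


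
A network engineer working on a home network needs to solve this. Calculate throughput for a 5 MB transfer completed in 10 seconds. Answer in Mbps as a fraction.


Given: file = 5 MB, time = 10 s
File in Mb = 5 * 8 = 40 Mb
Throughput = 40 / 10 Mbps
Throughput = 4 Mbps

4


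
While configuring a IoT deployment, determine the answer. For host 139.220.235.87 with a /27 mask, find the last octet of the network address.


Given: IP = 139.220.235.87, prefix = /27
Subnet mask = 255.255.255.224
Last octet of IP: 87
Last octet of mask: 224
Network last octet = 87 AND 224 = 64

64


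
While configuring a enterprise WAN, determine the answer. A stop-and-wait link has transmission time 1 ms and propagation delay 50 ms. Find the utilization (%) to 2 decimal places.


Given: Ttrans = 1 ms, Tprop = 50 ms
RTT = 2 * Tprop = 2 * 50 = 100 ms
U = Ttrans / (Ttrans + RTT)
U = 1 / (1 + 100)
U = 1 / 101 = 0.009901
U% = 0.99%

0.99


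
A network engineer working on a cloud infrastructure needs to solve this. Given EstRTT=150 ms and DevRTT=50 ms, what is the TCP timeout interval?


Given: EstRTT = 150 ms, DevRTT = 50 ms
Timeout = EstRTT + 4 * DevRTT
4 * DevRTT = 4 * 50 = 200
Timeout = 150 + 200 = 350 ms

350


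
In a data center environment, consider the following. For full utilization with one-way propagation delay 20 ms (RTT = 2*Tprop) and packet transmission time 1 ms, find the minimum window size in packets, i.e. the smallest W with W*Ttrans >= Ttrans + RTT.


Given: Ttrans = 1 ms, RTT = 40 ms (= 2 * Tprop, Tprop = 20 ms)
Time until first ACK returns = Ttrans + RTT = 1 + 40 = 41 ms
Need W * Ttrans >= Ttrans + RTT  ->  W >= (Ttrans + RTT) / Ttrans
(Ttrans + RTT) / Ttrans = 41 / 1 = 41
W_min = ceil(41) = 41

41


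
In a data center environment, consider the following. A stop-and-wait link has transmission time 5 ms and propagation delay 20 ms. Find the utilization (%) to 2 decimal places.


Given: Ttrans = 5 ms, Tprop = 20 ms
RTT = 2 * Tprop = 2 * 20 = 40 ms
U = Ttrans / (Ttrans + RTT)
U = 5 / (5 + 40)
U = 5 / 45 = 0.111111
U% = 11.11%

11.11


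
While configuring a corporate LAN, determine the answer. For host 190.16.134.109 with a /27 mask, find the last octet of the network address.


Given: IP = 190.16.134.109, prefix = /27
Subnet mask = 255.255.255.224
Last octet of IP: 109
Last octet of mask: 224
Network last octet = 109 AND 224 = 96

96


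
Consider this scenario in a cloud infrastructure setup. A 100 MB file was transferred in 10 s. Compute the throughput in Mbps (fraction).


Given: file = 100 MB, time = 10 s
File in Mb = 100 * 8 = 800 Mb
Throughput = 800 / 10 Mbps
Throughput = 80 Mbps

80


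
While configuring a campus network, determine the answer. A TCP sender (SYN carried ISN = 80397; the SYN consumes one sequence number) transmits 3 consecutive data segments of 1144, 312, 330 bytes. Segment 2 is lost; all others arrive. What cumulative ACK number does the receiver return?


SYN uses sequence number 80397; first data byte = ISN + 1 = 80398.
Segment 1: SEQ = 80398, len = 1144 B, covers [80398, 81541]
Segment 2: SEQ = 81542, len = 312 B, covers [81542, 81853] [LOST]
Segment 3: SEQ = 81854, len = 330 B, covers [81854, 82183]
In-order data received: bytes [80398, 81541] (segments 1..1).
Segment 2 missing -> gap begins at byte 81542; later segments buffered out of order.
Cumulative ACK = next expected in-order byte = 80398 + 1144 = 81542

81542


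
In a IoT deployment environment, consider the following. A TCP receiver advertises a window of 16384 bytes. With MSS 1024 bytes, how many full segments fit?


Given: RWND = 16384 bytes, MSS = 1024 bytes
Full segments = floor(RWND / MSS)
Full segments = floor(16384 / 1024)
Full segments = floor(16.0) = 16

16


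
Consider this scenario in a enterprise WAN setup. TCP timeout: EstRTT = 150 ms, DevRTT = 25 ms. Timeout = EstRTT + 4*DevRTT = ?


Given: EstRTT = 150 ms, DevRTT = 25 ms
Timeout = EstRTT + 4 * DevRTT
4 * DevRTT = 4 * 25 = 100
Timeout = 150 + 100 = 250 ms

250


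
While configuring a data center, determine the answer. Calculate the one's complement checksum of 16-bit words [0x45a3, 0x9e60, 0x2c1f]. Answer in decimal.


Given words: [0x45a3, 0x9e60, 0x2c1f]
Step 1: Sum all words
Raw sum = 17827 + 40544 + 11295 = 69666
Step 2: Fold carry: (4130 + 1) = 4131
One's complement = ~4131 & 0xFFFF = 61404

61404


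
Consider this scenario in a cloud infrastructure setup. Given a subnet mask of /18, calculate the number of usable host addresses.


Given: subnet mask /18
Host bits = 32 - 18 = 14
Total addresses = 2^14 = 16384
Usable hosts = 16384 - 2 (network + broadcast) = 16382

16382


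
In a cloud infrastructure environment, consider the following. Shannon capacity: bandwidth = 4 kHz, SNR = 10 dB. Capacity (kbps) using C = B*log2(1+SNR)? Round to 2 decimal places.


Given: B = 4 kHz, SNR = 10 dB
SNR linear = 10^(10/10) = 10
1 + SNR = 11
log2(11) = 3.4594316186
C = 4 * 1000 * 3.4594316186 = 13837.7265 bps
C = 13.837726 kbps -> 13.84 kbps (2 dp)

13.84


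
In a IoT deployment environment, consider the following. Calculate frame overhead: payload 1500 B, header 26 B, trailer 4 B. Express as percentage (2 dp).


Given: payload = 1500 B, header = 26 B, trailer = 4 B
Overhead bytes = header + trailer = 26 + 4 = 30
Total frame = payload + overhead = 1500 + 30 = 1530
Overhead % = 30 / 1530 * 100 = 1.9608% -> 1.96% (2 dp)

1.96


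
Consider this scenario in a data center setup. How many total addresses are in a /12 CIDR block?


Given: CIDR prefix /12
Host bits = 32 - 12 = 20
Total addresses = 2^20 = 1048576

1048576


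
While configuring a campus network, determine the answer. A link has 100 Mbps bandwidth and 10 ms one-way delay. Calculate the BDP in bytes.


Given: bandwidth = 100 Mbps, delay = 10 ms
BDP in bits = 100 * 10^6 * 10 / 1000
BDP in bits = 1000000
BDP in bytes = 1000000 / 8 = 125000

125000


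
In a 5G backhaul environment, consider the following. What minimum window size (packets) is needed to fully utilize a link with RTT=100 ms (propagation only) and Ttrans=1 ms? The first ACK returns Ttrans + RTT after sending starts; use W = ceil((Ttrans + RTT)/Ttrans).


Given: Ttrans = 1 ms, RTT = 100 ms (= 2 * Tprop, Tprop = 50 ms)
Time until first ACK returns = Ttrans + RTT = 1 + 100 = 101 ms
Need W * Ttrans >= Ttrans + RTT  ->  W >= (Ttrans + RTT) / Ttrans
(Ttrans + RTT) / Ttrans = 101 / 1 = 101
W_min = ceil(101) = 101

101


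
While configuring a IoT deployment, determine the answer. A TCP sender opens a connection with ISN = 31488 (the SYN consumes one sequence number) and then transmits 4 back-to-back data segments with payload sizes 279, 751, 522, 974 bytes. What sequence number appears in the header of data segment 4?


The SYN occupies sequence number ISN = 31488, so the first data byte is ISN + 1 = 31489.
SEQ of data segment i = (ISN + 1) + sum of payload sizes of segments 1..i-1.
Segment 1: SEQ = 31489, payload = 279 bytes
Segment 2: SEQ = 31768, payload = 751 bytes
Segment 3: SEQ = 32519, payload = 522 bytes
Segment 4: SEQ = 33041, payload = 974 bytes
SEQ of segment 4 = 31489 + 279 + 751 + 522 = 33041

33041


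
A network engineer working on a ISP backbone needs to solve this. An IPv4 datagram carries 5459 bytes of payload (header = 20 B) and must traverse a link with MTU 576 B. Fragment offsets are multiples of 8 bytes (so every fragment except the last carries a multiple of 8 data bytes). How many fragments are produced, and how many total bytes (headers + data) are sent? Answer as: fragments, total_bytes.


Max data per non-final fragment = floor((MTU - header)/8)*8 = floor((576 - 20)/8)*8 = floor(556/8)*8 = 552 B
Final fragment needs no 8-byte alignment: it can carry up to MTU - header = 556 B
Non-final fragments needed = ceil((payload - 556) / 552) = ceil(4903/552) = ceil(8.8822) = 9
Number of fragments = 9 + 1 = 10
Fragment sizes (data): 9 * 552 B + 491 B (last, 491 <= 556 OK)
Total bytes sent = payload + n_frags * header = 5459 + 10*20 = 5459 + 200 = 5659 B

10, 5659


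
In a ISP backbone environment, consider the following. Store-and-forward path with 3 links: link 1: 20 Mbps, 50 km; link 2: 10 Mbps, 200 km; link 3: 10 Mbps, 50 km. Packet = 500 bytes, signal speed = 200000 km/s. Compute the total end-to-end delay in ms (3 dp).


Packet = 500 bytes = 4000 bits. Store-and-forward: sum (t_trans + t_prop) per link.
Link 1: t_trans = 4000/(20*10^6) s = 0.2000 ms; t_prop = 50/200000 s = 0.2500 ms; subtotal = 0.4500 ms
Link 2: t_trans = 4000/(10*10^6) s = 0.4000 ms; t_prop = 200/200000 s = 1.0000 ms; subtotal = 1.4000 ms
Link 3: t_trans = 4000/(10*10^6) s = 0.4000 ms; t_prop = 50/200000 s = 0.2500 ms; subtotal = 0.6500 ms
End-to-end = 0.4500 + 1.4000 + 0.6500 = 2.5000 ms -> 2.500 ms (3 dp)

2.500


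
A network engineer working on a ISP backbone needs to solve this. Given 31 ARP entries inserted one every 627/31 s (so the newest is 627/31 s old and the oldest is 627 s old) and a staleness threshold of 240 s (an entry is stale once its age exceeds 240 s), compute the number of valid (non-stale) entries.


Ages are k * 627/31 s for k = 1..31 (spacing = 20.2258 s).
Entry k is valid iff k * 627/31 <= 240 iff k <= 31 * 240 / 627 = 11.8660
n_valid = floor(11.8660) = 11
(n_stale = 31 - 11 = 20)

11


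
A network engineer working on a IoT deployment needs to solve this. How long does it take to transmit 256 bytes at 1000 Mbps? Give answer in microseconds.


Given: packet = 256 bytes, bandwidth = 1000 Mbps
Packet in bits = 256 * 8 = 2048 bits
Bandwidth = 1000 * 10^6 = 1000000000 bps
Time = 2048 / 1000000000 seconds
Time in us = 2048 * 10^6 / 1000000000 = 2.048

2.048


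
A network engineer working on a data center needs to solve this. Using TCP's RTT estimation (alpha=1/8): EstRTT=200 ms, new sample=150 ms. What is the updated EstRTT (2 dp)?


Given: EstRTT = 200 ms, SampleRTT = 150 ms, alpha = 1/8
New EstRTT = (1 - alpha) * EstRTT + alpha * SampleRTT
(7/8) * 200 = 175
(1/8) * 150 = 18.75
New EstRTT = 175 + 18.75 = 193.75 ms -> 193.75 ms (2 dp)

193.75


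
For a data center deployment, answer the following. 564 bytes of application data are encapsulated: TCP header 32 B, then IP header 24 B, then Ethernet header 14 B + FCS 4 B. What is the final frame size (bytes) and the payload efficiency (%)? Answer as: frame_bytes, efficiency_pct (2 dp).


TCP segment = 564 + 32 = 596 B
IP packet = 596 + 24 = 620 B
Ethernet frame = 620 + 14 + 4 = 638 B
Efficiency = app / frame = 564 / 638 = 0.884013 = 88.4013% -> 88.40% (2 dp)

638, 88.40


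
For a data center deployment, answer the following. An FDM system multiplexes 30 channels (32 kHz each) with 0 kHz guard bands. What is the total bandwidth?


Given: 30 channels, 32 kHz each, guard = 0 kHz
Channel bandwidth = 30 * 32 = 960 kHz
Guard bands = 29 gaps * 0 kHz = 0 kHz
Total = 960 + 0 = 960 kHz

960


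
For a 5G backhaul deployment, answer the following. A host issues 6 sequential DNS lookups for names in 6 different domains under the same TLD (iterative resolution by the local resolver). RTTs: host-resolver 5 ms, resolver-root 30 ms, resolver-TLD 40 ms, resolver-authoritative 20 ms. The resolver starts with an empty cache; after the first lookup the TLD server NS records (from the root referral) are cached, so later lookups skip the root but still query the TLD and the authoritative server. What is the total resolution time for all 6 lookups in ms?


Lookup 1 (cold cache): local + root + TLD + auth = 5 + 30 + 40 + 20 = 95 ms
Lookups 2..6 (TLD NS cached -> skip root; new domain -> still ask TLD and auth): local + TLD + auth = 5 + 40 + 20 = 65 ms each
Remaining 5 lookups: 5 * 65 = 325 ms
Total = 95 + 325 = 420 ms

420


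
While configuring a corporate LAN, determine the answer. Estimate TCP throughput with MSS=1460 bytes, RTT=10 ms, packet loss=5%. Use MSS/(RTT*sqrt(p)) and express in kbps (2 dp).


Given: MSS = 1460 bytes, RTT = 10 ms, loss = 5%
RTT in seconds = 10 / 1000 = 0.01
Loss rate = 5% = 0.05
sqrt(loss) = sqrt(0.05) = 0.223606797750
Throughput (bytes/s) = 1460 / (0.01 * 0.223606797750) = 652931.8494
Throughput (kbps) = 652931.8494 * 8 / 1000 = 5223.454795 -> 5223.45 kbps (2 dp)

5223.45


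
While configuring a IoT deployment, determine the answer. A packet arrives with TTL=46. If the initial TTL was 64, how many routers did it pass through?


Given: initial TTL = 64, received TTL = 46
Hops = initial TTL - received TTL
Hops = 64 - 46 = 18

18


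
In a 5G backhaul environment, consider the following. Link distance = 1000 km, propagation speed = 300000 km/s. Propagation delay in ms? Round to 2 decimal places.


Given: distance = 1000 km, speed = 300000 km/s
Delay = distance / speed = 1000 / 300000 seconds
Delay in ms = 1000 * 1000 / 300000
Delay = 3.3333 ms
Rounded to 2 dp = 3.33 ms

3.33


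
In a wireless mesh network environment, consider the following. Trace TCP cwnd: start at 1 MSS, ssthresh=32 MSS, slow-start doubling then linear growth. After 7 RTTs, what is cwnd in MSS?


RTT 0: cwnd = 1 MSS (initial)
RTT 1: cwnd = 2 MSS (slow start, doubled)
RTT 2: cwnd = 4 MSS (slow start, doubled)
RTT 3: cwnd = 8 MSS (slow start, doubled)
RTT 4: cwnd = 16 MSS (slow start, doubled)
RTT 5: cwnd = 32 MSS (slow start, doubled)
RTT 6: cwnd = 33 MSS (congestion avoidance, +1)
RTT 7: cwnd = 34 MSS (congestion avoidance, +1)

34


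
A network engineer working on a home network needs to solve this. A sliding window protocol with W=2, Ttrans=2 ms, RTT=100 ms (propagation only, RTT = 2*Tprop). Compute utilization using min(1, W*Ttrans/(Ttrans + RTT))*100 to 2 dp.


Given: W = 2, Ttrans = 2 ms, RTT = 100 ms (= 2 * Tprop, Tprop = 50 ms)
Cycle time = Ttrans + RTT = 2 + 100 = 102 ms (first packet sent until its ACK returns)
W * Ttrans = 2 * 2 = 4 ms of sending per cycle
W * Ttrans / (Ttrans + RTT) = 4 / 102 = 0.039216
U = min(1, 0.039216) = 0.039216
U% = 3.92%

3.92


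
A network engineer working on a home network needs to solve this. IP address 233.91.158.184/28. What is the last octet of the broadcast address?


Given: IP = 233.91.158.184, prefix = /28
Host bits = 32 - 28 = 4
Network last octet = 184 AND mask = 176
Host part size = 2^4 - 1 = 15
Broadcast last octet = 176 OR 15 = 191

191


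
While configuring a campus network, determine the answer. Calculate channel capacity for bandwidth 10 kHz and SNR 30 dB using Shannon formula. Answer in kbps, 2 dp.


Given: B = 10 kHz, SNR = 30 dB
SNR linear = 10^(30/10) = 1000
1 + SNR = 1001
log2(1001) = 9.9672262588
C = 10 * 1000 * 9.9672262588 = 99672.2626 bps
C = 99.672263 kbps -> 99.67 kbps (2 dp)

99.67


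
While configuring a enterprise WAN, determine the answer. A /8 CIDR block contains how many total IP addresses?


Given: CIDR prefix /8
Host bits = 32 - 8 = 24
Total addresses = 2^24 = 16777216

16777216


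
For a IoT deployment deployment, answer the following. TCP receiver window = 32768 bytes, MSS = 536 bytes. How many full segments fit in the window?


Given: RWND = 32768 bytes, MSS = 536 bytes
Full segments = floor(RWND / MSS)
Full segments = floor(32768 / 536)
Full segments = floor(61.1343) = 61

61


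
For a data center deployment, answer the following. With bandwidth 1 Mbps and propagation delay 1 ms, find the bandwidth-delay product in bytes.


Given: bandwidth = 1 Mbps, delay = 1 ms
BDP in bits = 1 * 10^6 * 1 / 1000
BDP in bits = 1000
BDP in bytes = 1000 / 8 = 125

125


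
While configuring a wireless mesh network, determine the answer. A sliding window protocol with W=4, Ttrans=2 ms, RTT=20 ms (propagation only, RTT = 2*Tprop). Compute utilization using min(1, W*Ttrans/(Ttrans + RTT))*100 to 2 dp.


Given: W = 4, Ttrans = 2 ms, RTT = 20 ms (= 2 * Tprop, Tprop = 10 ms)
Cycle time = Ttrans + RTT = 2 + 20 = 22 ms (first packet sent until its ACK returns)
W * Ttrans = 4 * 2 = 8 ms of sending per cycle
W * Ttrans / (Ttrans + RTT) = 8 / 22 = 0.363636
U = min(1, 0.363636) = 0.363636
U% = 36.36%

36.36


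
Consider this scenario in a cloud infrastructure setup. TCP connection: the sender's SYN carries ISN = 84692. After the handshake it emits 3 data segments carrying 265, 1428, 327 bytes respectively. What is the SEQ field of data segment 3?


The SYN occupies sequence number ISN = 84692, so the first data byte is ISN + 1 = 84693.
SEQ of data segment i = (ISN + 1) + sum of payload sizes of segments 1..i-1.
Segment 1: SEQ = 84693, payload = 265 bytes
Segment 2: SEQ = 84958, payload = 1428 bytes
Segment 3: SEQ = 86386, payload = 327 bytes
SEQ of segment 3 = 84693 + 265 + 1428 = 86386

86386


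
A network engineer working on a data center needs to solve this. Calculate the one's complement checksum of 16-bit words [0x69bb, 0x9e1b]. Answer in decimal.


Given words: [0x69bb, 0x9e1b]
Step 1: Sum all words
Raw sum = 27067 + 40475 = 67542
Step 2: Fold carry: (2006 + 1) = 2007
One's complement = ~2007 & 0xFFFF = 63528

63528


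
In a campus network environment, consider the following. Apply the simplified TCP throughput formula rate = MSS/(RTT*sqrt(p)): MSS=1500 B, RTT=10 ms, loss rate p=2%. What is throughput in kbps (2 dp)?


Given: MSS = 1500 bytes, RTT = 10 ms, loss = 2%
RTT in seconds = 10 / 1000 = 0.01
Loss rate = 2% = 0.02
sqrt(loss) = sqrt(0.02) = 0.141421356237
Throughput (bytes/s) = 1500 / (0.01 * 0.141421356237) = 1060660.1718
Throughput (kbps) = 1060660.1718 * 8 / 1000 = 8485.281374 -> 8485.28 kbps (2 dp)

8485.28


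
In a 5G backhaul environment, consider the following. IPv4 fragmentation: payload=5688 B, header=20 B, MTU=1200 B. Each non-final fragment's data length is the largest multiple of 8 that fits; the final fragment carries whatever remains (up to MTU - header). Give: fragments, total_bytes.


Max data per non-final fragment = floor((MTU - header)/8)*8 = floor((1200 - 20)/8)*8 = floor(1180/8)*8 = 1176 B
Final fragment needs no 8-byte alignment: it can carry up to MTU - header = 1180 B
Non-final fragments needed = ceil((payload - 1180) / 1176) = ceil(4508/1176) = ceil(3.8333) = 4
Number of fragments = 4 + 1 = 5
Fragment sizes (data): 4 * 1176 B + 984 B (last, 984 <= 1180 OK)
Total bytes sent = payload + n_frags * header = 5688 + 5*20 = 5688 + 100 = 5788 B

5, 5788


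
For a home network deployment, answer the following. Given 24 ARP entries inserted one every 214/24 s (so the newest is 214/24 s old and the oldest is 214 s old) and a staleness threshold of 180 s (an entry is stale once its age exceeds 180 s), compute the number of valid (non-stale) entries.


Ages are k * 214/24 s for k = 1..24 (spacing = 8.9167 s).
Entry k is valid iff k * 214/24 <= 180 iff k <= 24 * 180 / 214 = 20.1869
n_valid = floor(20.1869) = 20
(n_stale = 24 - 20 = 4)

20


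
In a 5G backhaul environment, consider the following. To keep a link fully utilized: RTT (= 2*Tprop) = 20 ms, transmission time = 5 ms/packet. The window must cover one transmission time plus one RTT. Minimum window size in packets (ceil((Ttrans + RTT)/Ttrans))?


Given: Ttrans = 5 ms, RTT = 20 ms (= 2 * Tprop, Tprop = 10 ms)
Time until first ACK returns = Ttrans + RTT = 5 + 20 = 25 ms
Need W * Ttrans >= Ttrans + RTT  ->  W >= (Ttrans + RTT) / Ttrans
(Ttrans + RTT) / Ttrans = 25 / 5 = 5
W_min = ceil(5) = 5

5


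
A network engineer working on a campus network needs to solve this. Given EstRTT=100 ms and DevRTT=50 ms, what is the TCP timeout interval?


Given: EstRTT = 100 ms, DevRTT = 50 ms
Timeout = EstRTT + 4 * DevRTT
4 * DevRTT = 4 * 50 = 200
Timeout = 100 + 200 = 300 ms

300


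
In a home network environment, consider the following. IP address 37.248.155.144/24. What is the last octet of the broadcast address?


Given: IP = 37.248.155.144, prefix = /24
Host bits = 32 - 24 = 8
Network last octet = 144 AND mask = 0
Host part size = 2^8 - 1 = 255
Broadcast last octet = 0 OR 255 = 255

255


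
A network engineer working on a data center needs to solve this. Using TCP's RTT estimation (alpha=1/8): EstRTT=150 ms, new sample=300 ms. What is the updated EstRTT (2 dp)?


Given: EstRTT = 150 ms, SampleRTT = 300 ms, alpha = 1/8
New EstRTT = (1 - alpha) * EstRTT + alpha * SampleRTT
(7/8) * 150 = 131.25
(1/8) * 300 = 37.5
New EstRTT = 131.25 + 37.5 = 168.75 ms -> 168.75 ms (2 dp)

168.75
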